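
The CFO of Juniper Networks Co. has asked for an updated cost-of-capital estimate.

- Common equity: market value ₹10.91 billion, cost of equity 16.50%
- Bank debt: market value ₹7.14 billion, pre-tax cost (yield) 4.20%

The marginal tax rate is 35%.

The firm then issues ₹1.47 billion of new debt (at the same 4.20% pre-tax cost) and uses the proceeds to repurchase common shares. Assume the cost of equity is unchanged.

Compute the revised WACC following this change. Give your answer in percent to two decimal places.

9.93%

After the change:
Total capital V = 9.44 + 8.61 = 18.05.
Equity: weight = 9.44/18.05 = 0.5230; cost = 16.5%.
Bank debt: weight = 8.61/18.05 = 0.4770; after-tax cost = 4.2% × (1 − 35%) = 2.7300%.
WACC = 0.5230 × 16.5000% + 0.4770 × 2.7300% = 9.9316%.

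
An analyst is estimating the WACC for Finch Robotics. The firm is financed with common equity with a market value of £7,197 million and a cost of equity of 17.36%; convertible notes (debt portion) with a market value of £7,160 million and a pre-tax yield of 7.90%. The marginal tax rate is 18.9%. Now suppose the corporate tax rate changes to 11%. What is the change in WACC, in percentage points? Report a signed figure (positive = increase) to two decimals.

+0.31 pp

Current WACC:
Total capital V = 7197 + 7160 = 14357.
Equity: weight = 7197/14357 = 0.5013; cost = 17.36%.
Convertible notes (debt portion): weight = 7160/14357 = 0.4987; after-tax cost = 7.9% × (1 − 18.9%) = 6.4069%.
WACC = 0.5013 × 17.3600% + 0.4987 × 6.4069% = 11.8976%.
After the change:
Total capital V = 7197 + 7160 = 14357.
Equity: weight = 7197/14357 = 0.5013; cost = 17.36%.
Convertible notes (debt portion): weight = 7160/14357 = 0.4987; after-tax cost = 7.9% × (1 − 11%) = 7.0310%.
WACC = 0.5013 × 17.3600% + 0.4987 × 7.0310% = 12.2088%.
Change in WACC = 12.2088% − 11.8976% = 0.3112 pp.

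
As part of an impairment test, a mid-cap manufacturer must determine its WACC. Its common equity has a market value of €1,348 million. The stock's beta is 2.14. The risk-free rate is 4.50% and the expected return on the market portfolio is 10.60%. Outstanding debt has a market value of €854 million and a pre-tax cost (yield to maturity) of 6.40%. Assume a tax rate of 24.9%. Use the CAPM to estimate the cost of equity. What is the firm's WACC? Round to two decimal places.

12.61%

Market risk premium = 10.6% − 4.5% = 6.1%.
Cost of equity via CAPM: Re = 4.5% + 2.14 × 6.1% = 17.5540%.
Total capital V = 1348 + 854 = 2202.
Equity: weight = 1348/2202 = 0.6122; cost = 17.554%.
Debt: weight = 854/2202 = 0.3878; after-tax cost = 6.4% × (1 − 24.9%) = 4.8064%.
WACC = 0.6122 × 17.5540% + 0.3878 × 4.8064% = 12.6101%.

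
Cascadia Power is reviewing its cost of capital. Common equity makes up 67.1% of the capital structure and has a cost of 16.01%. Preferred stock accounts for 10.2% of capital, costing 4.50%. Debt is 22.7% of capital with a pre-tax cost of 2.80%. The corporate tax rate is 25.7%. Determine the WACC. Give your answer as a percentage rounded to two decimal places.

11.67%

After-tax cost of debt = 2.8% × (1 − 25.7%) = 2.0804%.
WACC = 0.671 × 16.0100% + 0.102 × 4.5000% + 0.227 × 2.0804% = 11.6740%.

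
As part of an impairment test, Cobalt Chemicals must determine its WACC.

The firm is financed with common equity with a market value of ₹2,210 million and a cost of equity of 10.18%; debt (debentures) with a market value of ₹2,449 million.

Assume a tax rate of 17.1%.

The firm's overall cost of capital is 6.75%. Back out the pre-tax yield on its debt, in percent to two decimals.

Total capital V = 2210 + 2449 = 4659.
Equity weight = 2210/4659 = 0.4744.
Debentures weight = 2449/4659 = 0.5256.
Equity contribution = 0.4744 × 10.18% = 4.8289%.
Remaining for debt = 6.75% − 4.8289% = 1.9211%.
Rd × (1 − 17.1%) × 0.5256 = 1.9211%  ⇒  Rd = 4.4086%.

4.41%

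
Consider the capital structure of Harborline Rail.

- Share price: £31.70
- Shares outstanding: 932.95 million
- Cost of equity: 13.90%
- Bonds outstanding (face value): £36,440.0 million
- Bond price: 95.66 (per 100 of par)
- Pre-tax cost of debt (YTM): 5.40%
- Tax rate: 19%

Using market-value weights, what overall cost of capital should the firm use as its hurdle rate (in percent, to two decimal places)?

Market value of equity E = 31.7 × 932.95m = 29574.515m. Market value of debt D = 36440m × 95.66/100 = 34858.504m.
Total capital V = 29574.515 + 34858.504 = 64433.019.
Equity: weight = 29574.515/64433.019 = 0.4590; cost = 13.9%.
Bonds outstanding: weight = 34858.504/64433.019 = 0.5410; after-tax cost = 5.4% × (1 − 19%) = 4.3740%.
WACC = 0.4590 × 13.9000% + 0.5410 × 4.3740% = 8.7464%.

8.75%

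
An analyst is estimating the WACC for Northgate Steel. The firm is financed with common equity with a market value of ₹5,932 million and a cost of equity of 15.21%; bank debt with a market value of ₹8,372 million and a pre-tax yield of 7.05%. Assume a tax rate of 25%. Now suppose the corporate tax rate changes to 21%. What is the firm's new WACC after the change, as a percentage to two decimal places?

9.57%

After the change:
Total capital V = 5932 + 8372 = 14304.
Equity: weight = 5932/14304 = 0.4147; cost = 15.21%.
Bank debt: weight = 8372/14304 = 0.5853; after-tax cost = 7.05% × (1 − 21%) = 5.5695%.
WACC = 0.4147 × 15.2100% + 0.5853 × 5.5695% = 9.5675%.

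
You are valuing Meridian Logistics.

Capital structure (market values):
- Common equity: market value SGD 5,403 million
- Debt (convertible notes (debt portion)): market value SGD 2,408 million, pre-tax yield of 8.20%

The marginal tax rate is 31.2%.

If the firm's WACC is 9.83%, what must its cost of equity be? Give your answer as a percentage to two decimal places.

Total capital V = 5403 + 2408 = 7811.
Equity weight = 5403/7811 = 0.6917.
Convertible notes (debt portion) weight = 2408/7811 = 0.3083.
Debt contribution = 0.3083 × 8.2% × (1 − 31.2%) = 1.7392%.
Required equity contribution = 9.83% − 1.7392% = 8.0908%.
Re = 8.0908% / 0.6917 = 11.6967%.

11.70%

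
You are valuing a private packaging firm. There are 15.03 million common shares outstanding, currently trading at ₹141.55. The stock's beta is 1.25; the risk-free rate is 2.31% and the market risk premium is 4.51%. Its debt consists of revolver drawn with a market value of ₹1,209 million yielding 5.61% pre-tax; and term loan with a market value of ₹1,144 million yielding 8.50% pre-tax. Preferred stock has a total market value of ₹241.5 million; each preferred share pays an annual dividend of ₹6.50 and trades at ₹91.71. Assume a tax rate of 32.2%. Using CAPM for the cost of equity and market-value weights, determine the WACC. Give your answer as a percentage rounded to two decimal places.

6.31%

Cost of equity via CAPM: Re = 2.31% + 1.25 × 4.51% = 7.9475%.
Cost of preferred: Rp = 6.5 / 91.71 = 7.0876%.
Market value of equity E = 141.55 × 15.03m = 2127.4965m.
Total capital V = 2127.4965 + 241.5 + 1209 + 1144 = 4721.9965.
Equity: weight = 2127.4965/4721.9965 = 0.4506; cost = 7.9475%.
Preferred: weight = 241.5/4721.9965 = 0.0511; cost = 7.0876%.
Revolver drawn: weight = 1209/4721.9965 = 0.2560; after-tax cost = 5.61% × (1 − 32.2%) = 3.8036%.
Term loan: weight = 1144/4721.9965 = 0.2423; after-tax cost = 8.5% × (1 − 32.2%) = 5.7630%.
WACC = 0.4506 × 7.9475% + 0.0511 × 7.0876% + 0.2560 × 3.8036% + 0.2423 × 5.7630% = 6.3133%.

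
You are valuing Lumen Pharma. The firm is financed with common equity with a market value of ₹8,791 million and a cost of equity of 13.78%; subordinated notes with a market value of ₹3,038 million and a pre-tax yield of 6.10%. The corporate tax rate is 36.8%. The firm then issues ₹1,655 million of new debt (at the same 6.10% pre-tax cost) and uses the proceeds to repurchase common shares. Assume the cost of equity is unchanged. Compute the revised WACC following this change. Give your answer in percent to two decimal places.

9.84%

After the change:
Total capital V = 7136 + 4693 = 11829.
Equity: weight = 7136/11829 = 0.6033; cost = 13.78%.
Subordinated notes: weight = 4693/11829 = 0.3967; after-tax cost = 6.1% × (1 − 36.8%) = 3.8552%.
WACC = 0.6033 × 13.7800% + 0.3967 × 3.8552% = 9.8425%.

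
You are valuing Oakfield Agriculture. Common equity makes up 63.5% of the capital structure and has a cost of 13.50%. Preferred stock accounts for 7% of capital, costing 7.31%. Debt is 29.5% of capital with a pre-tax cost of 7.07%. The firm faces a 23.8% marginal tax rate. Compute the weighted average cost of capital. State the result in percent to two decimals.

10.67%

After-tax cost of debt = 7.07% × (1 − 23.8%) = 5.3873%.
WACC = 0.635 × 13.5000% + 0.070 × 7.3100% + 0.295 × 5.3873% = 10.6735%.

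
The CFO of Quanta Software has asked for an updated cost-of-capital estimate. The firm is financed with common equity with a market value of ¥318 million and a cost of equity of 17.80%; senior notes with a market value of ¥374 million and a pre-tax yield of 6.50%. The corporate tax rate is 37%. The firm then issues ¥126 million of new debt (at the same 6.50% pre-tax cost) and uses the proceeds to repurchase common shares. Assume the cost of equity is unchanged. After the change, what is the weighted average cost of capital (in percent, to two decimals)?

7.90%

After the change:
Total capital V = 192 + 500 = 692.
Equity: weight = 192/692 = 0.2775; cost = 17.8%.
Senior notes: weight = 500/692 = 0.7225; after-tax cost = 6.5% × (1 − 37%) = 4.0950%.
WACC = 0.2775 × 17.8000% + 0.7225 × 4.0950% = 7.8975%.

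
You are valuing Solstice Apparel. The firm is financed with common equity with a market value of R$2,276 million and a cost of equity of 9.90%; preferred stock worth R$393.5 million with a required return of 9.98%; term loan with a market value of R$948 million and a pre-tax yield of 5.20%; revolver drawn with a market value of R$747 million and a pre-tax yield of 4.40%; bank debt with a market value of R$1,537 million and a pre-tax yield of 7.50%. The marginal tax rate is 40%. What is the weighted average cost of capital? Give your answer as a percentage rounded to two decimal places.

6.49%

Total capital V = 2276 + 393.5 + 948 + 747 + 1537 = 5901.5.
Equity: weight = 2276/5901.5 = 0.3857; cost = 9.9%.
Preferred: weight = 393.5/5901.5 = 0.0667; cost = 9.98%.
Term loan: weight = 948/5901.5 = 0.1606; after-tax cost = 5.2% × (1 − 40%) = 3.1200%.
Revolver drawn: weight = 747/5901.5 = 0.1266; after-tax cost = 4.4% × (1 − 40%) = 2.6400%.
Bank debt: weight = 1537/5901.5 = 0.2604; after-tax cost = 7.5% × (1 − 40%) = 4.5000%.
WACC = 0.3857 × 9.9000% + 0.0667 × 9.9800% + 0.1606 × 3.1200% + 0.1266 × 2.6400% + 0.2604 × 4.5000% = 6.4909%.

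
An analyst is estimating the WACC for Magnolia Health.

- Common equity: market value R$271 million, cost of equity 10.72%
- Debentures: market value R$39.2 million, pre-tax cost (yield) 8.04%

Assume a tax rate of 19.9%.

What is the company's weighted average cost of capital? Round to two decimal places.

10.18%

Total capital V = 271 + 39.2 = 310.2.
Equity: weight = 271/310.2 = 0.8736; cost = 10.72%.
Debentures: weight = 39.2/310.2 = 0.1264; after-tax cost = 8.04% × (1 − 19.9%) = 6.4400%.
WACC = 0.8736 × 10.7200% + 0.1264 × 6.4400% = 10.1791%.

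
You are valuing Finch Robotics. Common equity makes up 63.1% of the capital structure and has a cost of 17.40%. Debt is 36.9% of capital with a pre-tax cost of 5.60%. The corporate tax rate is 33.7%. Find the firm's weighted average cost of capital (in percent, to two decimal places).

After-tax cost of debt = 5.6% × (1 − 33.7%) = 3.7128%.
WACC = 0.631 × 17.4000% + 0.369 × 3.7128% = 12.3494%.

12.35%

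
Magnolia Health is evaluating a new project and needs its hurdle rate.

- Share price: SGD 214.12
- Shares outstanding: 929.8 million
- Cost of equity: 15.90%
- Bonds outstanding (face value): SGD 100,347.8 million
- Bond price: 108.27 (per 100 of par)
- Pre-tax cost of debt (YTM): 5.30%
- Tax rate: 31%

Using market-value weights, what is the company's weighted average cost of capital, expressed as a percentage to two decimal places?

Market value of equity E = 214.12 × 929.8m = 199088.776m. Market value of debt D = 100347.8m × 108.27/100 = 108646.56306m.
Total capital V = 199088.776 + 108646.56306 = 307735.33906.
Equity: weight = 199088.776/307735.33906 = 0.6469; cost = 15.9%.
Bonds outstanding: weight = 108646.56306/307735.33906 = 0.3531; after-tax cost = 5.3% × (1 − 31%) = 3.6570%.
WACC = 0.6469 × 15.9000% + 0.3531 × 3.6570% = 11.5776%.

11.58%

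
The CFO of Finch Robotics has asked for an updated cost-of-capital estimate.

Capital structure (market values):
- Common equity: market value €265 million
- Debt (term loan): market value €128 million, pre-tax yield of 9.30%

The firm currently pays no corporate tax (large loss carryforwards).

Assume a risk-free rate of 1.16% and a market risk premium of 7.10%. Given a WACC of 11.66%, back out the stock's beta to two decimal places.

Total capital V = 265 + 128 = 393.
Equity weight = 265/393 = 0.6743.
Term loan weight = 128/393 = 0.3257.
Debt contribution = 0.3257 × 9.3% × (1 − 0%) = 3.0290%.
Required equity contribution = 11.66% − 3.0290% = 8.6310%  ⇒  Re = 12.7999%.
CAPM: 12.7999% = 1.16% + β × 7.1%  ⇒  β = 1.6394.

1.64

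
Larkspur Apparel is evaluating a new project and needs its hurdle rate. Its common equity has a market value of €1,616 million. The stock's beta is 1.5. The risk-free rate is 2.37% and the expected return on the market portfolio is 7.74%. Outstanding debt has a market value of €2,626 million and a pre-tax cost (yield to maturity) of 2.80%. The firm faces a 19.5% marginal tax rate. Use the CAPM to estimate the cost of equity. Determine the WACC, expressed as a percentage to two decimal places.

5.37%

Market risk premium = 7.74% − 2.37% = 5.37%.
Cost of equity via CAPM: Re = 2.37% + 1.5 × 5.37% = 10.4250%.
Total capital V = 1616 + 2626 = 4242.
Equity: weight = 1616/4242 = 0.3810; cost = 10.425%.
Debt: weight = 2626/4242 = 0.6190; after-tax cost = 2.8% × (1 − 19.5%) = 2.2540%.
WACC = 0.3810 × 10.4250% + 0.6190 × 2.2540% = 5.3668%.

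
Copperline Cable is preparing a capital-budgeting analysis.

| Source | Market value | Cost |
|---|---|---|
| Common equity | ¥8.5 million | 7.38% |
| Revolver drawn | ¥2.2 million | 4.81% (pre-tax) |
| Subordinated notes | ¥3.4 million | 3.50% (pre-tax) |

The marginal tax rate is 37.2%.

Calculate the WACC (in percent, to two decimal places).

Total capital V = 8.5 + 2.2 + 3.4 = 14.1.
Equity: weight = 8.5/14.1 = 0.6028; cost = 7.38%.
Revolver drawn: weight = 2.2/14.1 = 0.1560; after-tax cost = 4.81% × (1 − 37.2%) = 3.0207%.
Subordinated notes: weight = 3.4/14.1 = 0.2411; after-tax cost = 3.5% × (1 − 37.2%) = 2.1980%.
WACC = 0.6028 × 7.3800% + 0.1560 × 3.0207% + 0.2411 × 2.1980% = 5.4503%.

5.45%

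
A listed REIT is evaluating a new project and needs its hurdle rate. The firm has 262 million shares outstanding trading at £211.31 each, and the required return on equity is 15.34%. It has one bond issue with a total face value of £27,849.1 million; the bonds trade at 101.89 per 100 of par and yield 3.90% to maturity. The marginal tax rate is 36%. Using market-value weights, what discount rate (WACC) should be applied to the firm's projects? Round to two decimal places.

Market value of equity E = 211.31 × 262m = 55363.22m. Market value of debt D = 27849.1m × 101.89/100 = 28375.44799m.
Total capital V = 55363.22 + 28375.44799 = 83738.66799.
Equity: weight = 55363.22/83738.66799 = 0.6611; cost = 15.34%.
Bonds outstanding: weight = 28375.44799/83738.66799 = 0.3389; after-tax cost = 3.9% × (1 − 36%) = 2.4960%.
WACC = 0.6611 × 15.3400% + 0.3389 × 2.4960% = 10.9877%.

10.99%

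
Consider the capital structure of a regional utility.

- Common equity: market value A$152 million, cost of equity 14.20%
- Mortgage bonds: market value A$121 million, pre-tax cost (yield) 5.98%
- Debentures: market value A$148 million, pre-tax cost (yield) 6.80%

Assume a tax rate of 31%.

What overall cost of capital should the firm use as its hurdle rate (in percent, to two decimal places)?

7.96%

Total capital V = 152 + 121 + 148 = 421.
Equity: weight = 152/421 = 0.3610; cost = 14.2%.
Mortgage bonds: weight = 121/421 = 0.2874; after-tax cost = 5.98% × (1 − 31%) = 4.1262%.
Debentures: weight = 148/421 = 0.3515; after-tax cost = 6.8% × (1 − 31%) = 4.6920%.
WACC = 0.3610 × 14.2000% + 0.2874 × 4.1262% + 0.3515 × 4.6920% = 7.9622%.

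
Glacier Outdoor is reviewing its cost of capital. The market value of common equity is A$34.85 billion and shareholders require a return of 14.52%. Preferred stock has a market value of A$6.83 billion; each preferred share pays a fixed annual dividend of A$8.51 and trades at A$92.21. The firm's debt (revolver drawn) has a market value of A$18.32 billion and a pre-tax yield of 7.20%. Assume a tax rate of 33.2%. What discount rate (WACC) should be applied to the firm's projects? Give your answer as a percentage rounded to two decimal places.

10.95%

Cost of preferred: Rp = 8.51 / 92.21 = 9.2289%.
Total capital V = 34.85 + 6.83 + 18.32 = 60.
Equity: weight = 34.85/60 = 0.5808; cost = 14.52%.
Preferred: weight = 6.83/60 = 0.1138; cost = 9.2289%.
Revolver drawn: weight = 18.32/60 = 0.3053; after-tax cost = 7.2% × (1 − 33.2%) = 4.8096%.
WACC = 0.5808 × 14.5200% + 0.1138 × 9.2289% + 0.3053 × 4.8096% = 10.9528%.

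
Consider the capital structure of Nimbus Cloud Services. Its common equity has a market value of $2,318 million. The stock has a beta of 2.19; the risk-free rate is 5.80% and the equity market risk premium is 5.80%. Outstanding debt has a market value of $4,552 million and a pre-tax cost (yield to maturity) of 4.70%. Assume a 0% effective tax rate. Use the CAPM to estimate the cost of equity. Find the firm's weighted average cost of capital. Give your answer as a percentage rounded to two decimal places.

9.36%

Cost of equity via CAPM: Re = 5.8% + 2.19 × 5.8% = 18.5020%.
Total capital V = 2318 + 4552 = 6870.
Equity: weight = 2318/6870 = 0.3374; cost = 18.502%.
Debt: weight = 4552/6870 = 0.6626; after-tax cost = 4.7% × (1 − 0%) = 4.7000%.
WACC = 0.3374 × 18.5020% + 0.6626 × 4.7000% = 9.3569%.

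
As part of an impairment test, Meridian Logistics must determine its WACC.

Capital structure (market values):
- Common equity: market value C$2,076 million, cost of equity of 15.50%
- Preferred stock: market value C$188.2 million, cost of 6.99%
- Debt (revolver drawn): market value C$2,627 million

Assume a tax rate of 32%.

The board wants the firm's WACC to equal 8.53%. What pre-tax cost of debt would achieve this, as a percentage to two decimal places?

4.61%

Total capital V = 2076 + 188.2 + 2627 = 4891.2.
Equity weight = 2076/4891.2 = 0.4244.
Preferred weight = 188.2/4891.2 = 0.0385.
Revolver drawn weight = 2627/4891.2 = 0.5371.
Equity contribution = 0.4244 × 15.5% = 6.5788%.
Preferred contribution = 0.0385 × 6.99% = 0.2690%.
Remaining for debt = 8.53% − 6.8477% = 1.6823%.
Rd × (1 − 32%) × 0.5371 = 1.6823%  ⇒  Rd = 4.6062%.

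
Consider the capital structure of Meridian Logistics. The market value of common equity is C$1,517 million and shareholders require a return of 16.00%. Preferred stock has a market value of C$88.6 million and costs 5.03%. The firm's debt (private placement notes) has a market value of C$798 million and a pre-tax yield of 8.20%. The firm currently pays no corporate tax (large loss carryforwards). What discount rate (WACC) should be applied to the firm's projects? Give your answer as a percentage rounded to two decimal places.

Total capital V = 1517 + 88.6 + 798 = 2403.6.
Equity: weight = 1517/2403.6 = 0.6311; cost = 16%.
Preferred: weight = 88.6/2403.6 = 0.0369; cost = 5.03%.
Private placement notes: weight = 798/2403.6 = 0.3320; after-tax cost = 8.2% × (1 − 0%) = 8.2000%.
WACC = 0.6311 × 16.0000% + 0.0369 × 5.0300% + 0.3320 × 8.2000% = 13.0060%.

13.01%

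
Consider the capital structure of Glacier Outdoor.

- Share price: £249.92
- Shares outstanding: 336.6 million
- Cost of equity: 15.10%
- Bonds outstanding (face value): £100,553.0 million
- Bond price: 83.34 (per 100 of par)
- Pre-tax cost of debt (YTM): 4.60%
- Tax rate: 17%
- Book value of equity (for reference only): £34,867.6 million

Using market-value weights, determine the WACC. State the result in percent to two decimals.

9.47%

Market value of equity E = 249.92 × 336.6m = 84123.072m. Market value of debt D = 100553m × 83.34/100 = 83800.8702m.
Total capital V = 84123.072 + 83800.8702 = 167923.9422.
Equity: weight = 84123.072/167923.9422 = 0.5010; cost = 15.1%.
Bonds outstanding: weight = 83800.8702/167923.9422 = 0.4990; after-tax cost = 4.6% × (1 − 17%) = 3.8180%.
WACC = 0.5010 × 15.1000% + 0.4990 × 3.8180% = 9.4698%.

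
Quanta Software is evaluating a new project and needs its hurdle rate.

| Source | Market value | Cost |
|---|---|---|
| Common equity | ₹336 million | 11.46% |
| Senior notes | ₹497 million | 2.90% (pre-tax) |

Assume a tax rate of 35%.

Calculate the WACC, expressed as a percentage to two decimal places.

Total capital V = 336 + 497 = 833.
Equity: weight = 336/833 = 0.4034; cost = 11.46%.
Senior notes: weight = 497/833 = 0.5966; after-tax cost = 2.9% × (1 − 35%) = 1.8850%.
WACC = 0.4034 × 11.4600% + 0.5966 × 1.8850% = 5.7472%.

5.75%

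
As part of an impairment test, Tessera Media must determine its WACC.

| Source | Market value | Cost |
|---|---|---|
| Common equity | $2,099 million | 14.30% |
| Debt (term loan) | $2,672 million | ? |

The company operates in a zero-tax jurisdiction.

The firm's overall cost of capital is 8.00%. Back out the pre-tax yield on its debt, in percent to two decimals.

3.05%

Total capital V = 2099 + 2672 = 4771.
Equity weight = 2099/4771 = 0.4399.
Term loan weight = 2672/4771 = 0.5601.
Equity contribution = 0.4399 × 14.3% = 6.2913%.
Remaining for debt = 8.0% − 6.2913% = 1.7087%.
Rd × (1 − 0%) × 0.5601 = 1.7087%  ⇒  Rd = 3.0510%.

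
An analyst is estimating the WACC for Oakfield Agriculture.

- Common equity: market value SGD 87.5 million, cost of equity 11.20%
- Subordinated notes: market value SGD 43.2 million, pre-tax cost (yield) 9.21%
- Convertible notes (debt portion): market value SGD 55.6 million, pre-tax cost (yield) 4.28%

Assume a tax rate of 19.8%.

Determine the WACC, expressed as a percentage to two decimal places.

8.00%

Total capital V = 87.5 + 43.2 + 55.6 = 186.3.
Equity: weight = 87.5/186.3 = 0.4697; cost = 11.2%.
Subordinated notes: weight = 43.2/186.3 = 0.2319; after-tax cost = 9.21% × (1 − 19.8%) = 7.3864%.
Convertible notes (debt portion): weight = 55.6/186.3 = 0.2984; after-tax cost = 4.28% × (1 − 19.8%) = 3.4326%.
WACC = 0.4697 × 11.2000% + 0.2319 × 7.3864% + 0.2984 × 3.4326% = 7.9976%.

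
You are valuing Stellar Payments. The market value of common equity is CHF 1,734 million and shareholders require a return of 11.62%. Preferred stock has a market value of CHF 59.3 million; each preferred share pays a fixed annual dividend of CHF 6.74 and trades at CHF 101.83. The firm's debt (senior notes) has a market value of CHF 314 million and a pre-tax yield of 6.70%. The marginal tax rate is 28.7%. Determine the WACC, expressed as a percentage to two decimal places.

10.46%

Cost of preferred: Rp = 6.74 / 101.83 = 6.6189%.
Total capital V = 1734 + 59.3 + 314 = 2107.3.
Equity: weight = 1734/2107.3 = 0.8229; cost = 11.62%.
Preferred: weight = 59.3/2107.3 = 0.0281; cost = 6.6189%.
Senior notes: weight = 314/2107.3 = 0.1490; after-tax cost = 6.7% × (1 − 28.7%) = 4.7771%.
WACC = 0.8229 × 11.6200% + 0.0281 × 6.6189% + 0.1490 × 4.7771% = 10.4596%.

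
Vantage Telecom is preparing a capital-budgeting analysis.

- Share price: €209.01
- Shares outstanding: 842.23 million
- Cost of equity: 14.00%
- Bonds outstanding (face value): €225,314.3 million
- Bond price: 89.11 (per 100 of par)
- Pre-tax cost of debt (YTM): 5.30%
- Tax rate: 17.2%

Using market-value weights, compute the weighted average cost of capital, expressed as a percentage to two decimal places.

Market value of equity E = 209.01 × 842.23m = 176034.4923m. Market value of debt D = 225314.3m × 89.11/100 = 200777.57273m.
Total capital V = 176034.4923 + 200777.57273 = 376812.06503.
Equity: weight = 176034.4923/376812.06503 = 0.4672; cost = 14%.
Bonds outstanding: weight = 200777.57273/376812.06503 = 0.5328; after-tax cost = 5.3% × (1 − 17.2%) = 4.3884%.
WACC = 0.4672 × 14.0000% + 0.5328 × 4.3884% = 8.8786%.

8.88%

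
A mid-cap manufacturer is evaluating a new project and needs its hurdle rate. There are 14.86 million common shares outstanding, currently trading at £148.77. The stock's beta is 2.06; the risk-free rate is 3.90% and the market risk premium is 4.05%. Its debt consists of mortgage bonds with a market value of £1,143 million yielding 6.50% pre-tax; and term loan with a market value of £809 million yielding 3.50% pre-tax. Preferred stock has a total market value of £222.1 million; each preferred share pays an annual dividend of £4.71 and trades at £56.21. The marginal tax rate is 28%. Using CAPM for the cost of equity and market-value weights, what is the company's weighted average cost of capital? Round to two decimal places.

Cost of equity via CAPM: Re = 3.9% + 2.06 × 4.05% = 12.2430%.
Cost of preferred: Rp = 4.71 / 56.21 = 8.3793%.
Market value of equity E = 148.77 × 14.86m = 2210.7222m.
Total capital V = 2210.7222 + 222.1 + 1143 + 809 = 4384.8222.
Equity: weight = 2210.7222/4384.8222 = 0.5042; cost = 12.243%.
Preferred: weight = 222.1/4384.8222 = 0.0507; cost = 8.3793%.
Mortgage bonds: weight = 1143/4384.8222 = 0.2607; after-tax cost = 6.5% × (1 − 28%) = 4.6800%.
Term loan: weight = 809/4384.8222 = 0.1845; after-tax cost = 3.5% × (1 − 28%) = 2.5200%.
WACC = 0.5042 × 12.2430% + 0.0507 × 8.3793% + 0.2607 × 4.6800% + 0.1845 × 2.5200% = 8.2819%.

8.28%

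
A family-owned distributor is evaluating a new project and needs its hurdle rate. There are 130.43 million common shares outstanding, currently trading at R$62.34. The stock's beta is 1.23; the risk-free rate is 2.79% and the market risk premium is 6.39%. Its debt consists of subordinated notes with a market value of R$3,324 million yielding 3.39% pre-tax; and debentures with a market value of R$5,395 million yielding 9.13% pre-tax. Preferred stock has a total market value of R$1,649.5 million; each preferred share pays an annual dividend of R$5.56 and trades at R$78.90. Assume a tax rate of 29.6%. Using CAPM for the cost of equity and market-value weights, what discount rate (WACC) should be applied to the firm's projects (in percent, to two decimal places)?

Cost of equity via CAPM: Re = 2.79% + 1.23 × 6.39% = 10.6497%.
Cost of preferred: Rp = 5.56 / 78.9 = 7.0469%.
Market value of equity E = 62.34 × 130.43m = 8131.0062m.
Total capital V = 8131.0062 + 1649.5 + 3324 + 5395 = 18499.5062.
Equity: weight = 8131.0062/18499.5062 = 0.4395; cost = 10.6497%.
Preferred: weight = 1649.5/18499.5062 = 0.0892; cost = 7.0469%.
Subordinated notes: weight = 3324/18499.5062 = 0.1797; after-tax cost = 3.39% × (1 − 29.6%) = 2.3866%.
Debentures: weight = 5395/18499.5062 = 0.2916; after-tax cost = 9.13% × (1 − 29.6%) = 6.4275%.
WACC = 0.4395 × 10.6497% + 0.0892 × 7.0469% + 0.1797 × 2.3866% + 0.2916 × 6.4275% = 7.6124%.

7.61%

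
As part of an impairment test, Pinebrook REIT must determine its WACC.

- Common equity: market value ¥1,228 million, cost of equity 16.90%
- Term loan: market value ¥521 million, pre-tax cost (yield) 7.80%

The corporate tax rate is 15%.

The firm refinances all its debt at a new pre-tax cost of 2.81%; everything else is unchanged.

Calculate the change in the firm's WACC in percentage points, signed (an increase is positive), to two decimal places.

-1.26 pp

Current WACC:
Total capital V = 1228 + 521 = 1749.
Equity: weight = 1228/1749 = 0.7021; cost = 16.9%.
Term loan: weight = 521/1749 = 0.2979; after-tax cost = 7.8% × (1 − 15%) = 6.6300%.
WACC = 0.7021 × 16.9000% + 0.2979 × 6.6300% = 13.8407%.
After the change:
Total capital V = 1228 + 521 = 1749.
Equity: weight = 1228/1749 = 0.7021; cost = 16.9%.
Term loan: weight = 521/1749 = 0.2979; after-tax cost = 2.81% × (1 − 15%) = 2.3885%.
WACC = 0.7021 × 16.9000% + 0.2979 × 2.3885% = 12.5772%.
Change in WACC = 12.5772% − 13.8407% = -1.2635 pp.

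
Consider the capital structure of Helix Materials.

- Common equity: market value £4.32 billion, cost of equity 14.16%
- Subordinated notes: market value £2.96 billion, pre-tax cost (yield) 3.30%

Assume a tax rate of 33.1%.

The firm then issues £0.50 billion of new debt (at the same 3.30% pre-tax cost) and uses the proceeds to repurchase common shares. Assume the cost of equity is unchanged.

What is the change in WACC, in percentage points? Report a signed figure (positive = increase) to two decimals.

-0.82 pp

Current WACC:
Total capital V = 4.32 + 2.96 = 7.28.
Equity: weight = 4.32/7.28 = 0.5934; cost = 14.16%.
Subordinated notes: weight = 2.96/7.28 = 0.4066; after-tax cost = 3.3% × (1 − 33.1%) = 2.2077%.
WACC = 0.5934 × 14.1600% + 0.4066 × 2.2077% = 9.3003%.
After the change:
Total capital V = 3.82 + 3.46 = 7.28.
Equity: weight = 3.82/7.28 = 0.5247; cost = 14.16%.
Subordinated notes: weight = 3.46/7.28 = 0.4753; after-tax cost = 3.3% × (1 − 33.1%) = 2.2077%.
WACC = 0.5247 × 14.1600% + 0.4753 × 2.2077% = 8.4794%.
Change in WACC = 8.4794% − 9.3003% = -0.8209 pp.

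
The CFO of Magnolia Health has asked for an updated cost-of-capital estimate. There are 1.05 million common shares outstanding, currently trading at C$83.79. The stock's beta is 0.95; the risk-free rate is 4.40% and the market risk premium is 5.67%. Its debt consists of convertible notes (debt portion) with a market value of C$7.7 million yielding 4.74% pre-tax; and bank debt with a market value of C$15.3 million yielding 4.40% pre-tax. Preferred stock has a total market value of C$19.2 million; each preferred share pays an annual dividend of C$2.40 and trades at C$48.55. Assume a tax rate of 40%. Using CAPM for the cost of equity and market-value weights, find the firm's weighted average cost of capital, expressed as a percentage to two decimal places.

7.82%

Cost of equity via CAPM: Re = 4.4% + 0.95 × 5.67% = 9.7865%.
Cost of preferred: Rp = 2.4 / 48.55 = 4.9434%.
Market value of equity E = 83.79 × 1.05m = 87.9795m.
Total capital V = 87.9795 + 19.2 + 7.7 + 15.3 = 130.1795.
Equity: weight = 87.9795/130.1795 = 0.6758; cost = 9.7865%.
Preferred: weight = 19.2/130.1795 = 0.1475; cost = 4.9434%.
Convertible notes (debt portion): weight = 7.7/130.1795 = 0.0591; after-tax cost = 4.74% × (1 − 40%) = 2.8440%.
Bank debt: weight = 15.3/130.1795 = 0.1175; after-tax cost = 4.4% × (1 − 40%) = 2.6400%.
WACC = 0.6758 × 9.7865% + 0.1475 × 4.9434% + 0.0591 × 2.8440% + 0.1175 × 2.6400% = 7.8216%.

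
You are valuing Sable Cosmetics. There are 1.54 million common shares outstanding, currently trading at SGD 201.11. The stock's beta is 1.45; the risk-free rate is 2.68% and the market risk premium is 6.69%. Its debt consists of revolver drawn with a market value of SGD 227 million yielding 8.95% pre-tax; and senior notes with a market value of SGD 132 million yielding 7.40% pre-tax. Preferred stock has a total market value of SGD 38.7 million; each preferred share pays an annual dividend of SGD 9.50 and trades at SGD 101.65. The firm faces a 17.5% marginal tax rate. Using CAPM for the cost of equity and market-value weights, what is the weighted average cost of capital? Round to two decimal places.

9.44%

Cost of equity via CAPM: Re = 2.68% + 1.45 × 6.69% = 12.3805%.
Cost of preferred: Rp = 9.5 / 101.65 = 9.3458%.
Market value of equity E = 201.11 × 1.54m = 309.7094m.
Total capital V = 309.7094 + 38.7 + 227 + 132 = 707.4094.
Equity: weight = 309.7094/707.4094 = 0.4378; cost = 12.3805%.
Preferred: weight = 38.7/707.4094 = 0.0547; cost = 9.3458%.
Revolver drawn: weight = 227/707.4094 = 0.3209; after-tax cost = 8.95% × (1 − 17.5%) = 7.3837%.
Senior notes: weight = 132/707.4094 = 0.1866; after-tax cost = 7.4% × (1 − 17.5%) = 6.1050%.
WACC = 0.4378 × 12.3805% + 0.0547 × 9.3458% + 0.3209 × 7.3837% + 0.1866 × 6.1050% = 9.4401%.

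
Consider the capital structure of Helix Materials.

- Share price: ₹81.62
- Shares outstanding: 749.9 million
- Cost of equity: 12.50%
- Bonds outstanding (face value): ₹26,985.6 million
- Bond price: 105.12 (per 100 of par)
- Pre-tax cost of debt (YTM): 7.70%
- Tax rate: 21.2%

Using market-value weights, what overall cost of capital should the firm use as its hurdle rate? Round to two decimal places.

Market value of equity E = 81.62 × 749.9m = 61206.838m. Market value of debt D = 26985.6m × 105.12/100 = 28367.26272m.
Total capital V = 61206.838 + 28367.26272 = 89574.10072.
Equity: weight = 61206.838/89574.10072 = 0.6833; cost = 12.5%.
Bonds outstanding: weight = 28367.26272/89574.10072 = 0.3167; after-tax cost = 7.7% × (1 − 21.2%) = 6.0676%.
WACC = 0.6833 × 12.5000% + 0.3167 × 6.0676% = 10.4629%.

10.46%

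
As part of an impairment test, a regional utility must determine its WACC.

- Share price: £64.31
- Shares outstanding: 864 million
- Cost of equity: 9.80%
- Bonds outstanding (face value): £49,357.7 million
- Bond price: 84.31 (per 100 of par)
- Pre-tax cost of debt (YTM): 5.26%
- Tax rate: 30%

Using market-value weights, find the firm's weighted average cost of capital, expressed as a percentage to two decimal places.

Market value of equity E = 64.31 × 864m = 55563.84m. Market value of debt D = 49357.7m × 84.31/100 = 41613.47687m.
Total capital V = 55563.84 + 41613.47687 = 97177.31687.
Equity: weight = 55563.84/97177.31687 = 0.5718; cost = 9.8%.
Bonds outstanding: weight = 41613.47687/97177.31687 = 0.4282; after-tax cost = 5.26% × (1 − 30%) = 3.6820%.
WACC = 0.5718 × 9.8000% + 0.4282 × 3.6820% = 7.1801%.

7.18%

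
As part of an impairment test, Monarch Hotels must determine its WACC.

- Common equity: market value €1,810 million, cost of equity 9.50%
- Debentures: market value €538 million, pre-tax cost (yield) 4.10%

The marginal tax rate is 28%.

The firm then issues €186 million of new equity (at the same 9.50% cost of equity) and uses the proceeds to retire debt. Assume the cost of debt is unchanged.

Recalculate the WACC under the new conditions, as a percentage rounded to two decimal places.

8.52%

After the change:
Total capital V = 1996 + 352 = 2348.
Equity: weight = 1996/2348 = 0.8501; cost = 9.5%.
Debentures: weight = 352/2348 = 0.1499; after-tax cost = 4.1% × (1 − 28%) = 2.9520%.
WACC = 0.8501 × 9.5000% + 0.1499 × 2.9520% = 8.5184%.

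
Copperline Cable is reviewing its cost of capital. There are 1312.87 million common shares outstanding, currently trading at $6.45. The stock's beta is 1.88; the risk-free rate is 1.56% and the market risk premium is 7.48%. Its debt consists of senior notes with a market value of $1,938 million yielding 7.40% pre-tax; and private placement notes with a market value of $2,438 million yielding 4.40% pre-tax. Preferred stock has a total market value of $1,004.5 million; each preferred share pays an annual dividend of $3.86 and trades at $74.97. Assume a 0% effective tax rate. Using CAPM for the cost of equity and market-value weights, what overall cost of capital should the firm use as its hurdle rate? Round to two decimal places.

11.74%

Cost of equity via CAPM: Re = 1.56% + 1.88 × 7.48% = 15.6224%.
Cost of preferred: Rp = 3.86 / 74.97 = 5.1487%.
Market value of equity E = 6.45 × 1312.87m = 8468.0115m.
Total capital V = 8468.0115 + 1004.5 + 1938 + 2438 = 13848.5115.
Equity: weight = 8468.0115/13848.5115 = 0.6115; cost = 15.6224%.
Preferred: weight = 1004.5/13848.5115 = 0.0725; cost = 5.1487%.
Senior notes: weight = 1938/13848.5115 = 0.1399; after-tax cost = 7.4% × (1 − 0%) = 7.4000%.
Private placement notes: weight = 2438/13848.5115 = 0.1760; after-tax cost = 4.4% × (1 − 0%) = 4.4000%.
WACC = 0.6115 × 15.6224% + 0.0725 × 5.1487% + 0.1399 × 7.4000% + 0.1760 × 4.4000% = 11.7363%.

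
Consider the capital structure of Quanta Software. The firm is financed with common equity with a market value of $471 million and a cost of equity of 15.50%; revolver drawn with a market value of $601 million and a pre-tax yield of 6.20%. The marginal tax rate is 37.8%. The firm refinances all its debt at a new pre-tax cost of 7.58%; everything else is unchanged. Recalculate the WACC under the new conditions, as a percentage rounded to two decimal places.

9.45%

After the change:
Total capital V = 471 + 601 = 1072.
Equity: weight = 471/1072 = 0.4394; cost = 15.5%.
Revolver drawn: weight = 601/1072 = 0.5606; after-tax cost = 7.58% × (1 − 37.8%) = 4.7148%.
WACC = 0.4394 × 15.5000% + 0.5606 × 4.7148% = 9.4534%.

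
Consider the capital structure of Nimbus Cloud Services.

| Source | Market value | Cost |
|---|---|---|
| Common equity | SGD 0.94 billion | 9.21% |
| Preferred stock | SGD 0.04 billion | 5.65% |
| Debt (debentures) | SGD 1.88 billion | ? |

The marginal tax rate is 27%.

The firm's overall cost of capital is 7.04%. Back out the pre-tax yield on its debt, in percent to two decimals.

8.20%

Total capital V = 0.94 + 0.04 + 1.88 = 2.86.
Equity weight = 0.94/2.86 = 0.3287.
Preferred weight = 0.04/2.86 = 0.0140.
Debentures weight = 1.88/2.86 = 0.6573.
Equity contribution = 0.3287 × 9.21% = 3.0271%.
Preferred contribution = 0.0140 × 5.65% = 0.0790%.
Remaining for debt = 7.04% − 3.1061% = 3.9339%.
Rd × (1 − 27%) × 0.6573 = 3.9339%  ⇒  Rd = 8.1980%.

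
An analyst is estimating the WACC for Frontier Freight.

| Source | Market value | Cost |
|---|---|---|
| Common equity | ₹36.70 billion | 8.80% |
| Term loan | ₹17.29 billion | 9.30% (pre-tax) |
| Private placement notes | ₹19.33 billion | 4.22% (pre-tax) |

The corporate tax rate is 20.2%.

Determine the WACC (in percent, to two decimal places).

Total capital V = 36.7 + 17.29 + 19.33 = 73.32.
Equity: weight = 36.7/73.32 = 0.5005; cost = 8.8%.
Term loan: weight = 17.29/73.32 = 0.2358; after-tax cost = 9.3% × (1 − 20.2%) = 7.4214%.
Private placement notes: weight = 19.33/73.32 = 0.2636; after-tax cost = 4.22% × (1 − 20.2%) = 3.3676%.
WACC = 0.5005 × 8.8000% + 0.2358 × 7.4214% + 0.2636 × 3.3676% = 7.0427%.

7.04%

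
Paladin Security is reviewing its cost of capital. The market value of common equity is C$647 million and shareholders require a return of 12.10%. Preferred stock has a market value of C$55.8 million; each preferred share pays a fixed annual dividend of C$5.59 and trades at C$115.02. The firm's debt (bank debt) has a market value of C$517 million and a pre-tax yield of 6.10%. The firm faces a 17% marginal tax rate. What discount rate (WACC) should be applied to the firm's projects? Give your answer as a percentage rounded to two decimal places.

8.79%

Cost of preferred: Rp = 5.59 / 115.02 = 4.8600%.
Total capital V = 647 + 55.8 + 517 = 1219.8.
Equity: weight = 647/1219.8 = 0.5304; cost = 12.1%.
Preferred: weight = 55.8/1219.8 = 0.0457; cost = 4.86%.
Bank debt: weight = 517/1219.8 = 0.4238; after-tax cost = 6.1% × (1 − 17%) = 5.0630%.
WACC = 0.5304 × 12.1000% + 0.0457 × 4.8600% + 0.4238 × 5.0630% = 8.7862%.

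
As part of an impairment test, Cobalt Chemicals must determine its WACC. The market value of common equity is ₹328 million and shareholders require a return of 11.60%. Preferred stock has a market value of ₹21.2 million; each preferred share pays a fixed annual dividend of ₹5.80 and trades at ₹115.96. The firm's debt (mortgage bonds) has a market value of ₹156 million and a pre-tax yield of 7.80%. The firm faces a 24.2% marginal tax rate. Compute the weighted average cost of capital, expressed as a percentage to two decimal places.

Cost of preferred: Rp = 5.8 / 115.96 = 5.0017%.
Total capital V = 328 + 21.2 + 156 = 505.2.
Equity: weight = 328/505.2 = 0.6492; cost = 11.6%.
Preferred: weight = 21.2/505.2 = 0.0420; cost = 5.0017%.
Mortgage bonds: weight = 156/505.2 = 0.3088; after-tax cost = 7.8% × (1 − 24.2%) = 5.9124%.
WACC = 0.6492 × 11.6000% + 0.0420 × 5.0017% + 0.3088 × 5.9124% = 9.5668%.

9.57%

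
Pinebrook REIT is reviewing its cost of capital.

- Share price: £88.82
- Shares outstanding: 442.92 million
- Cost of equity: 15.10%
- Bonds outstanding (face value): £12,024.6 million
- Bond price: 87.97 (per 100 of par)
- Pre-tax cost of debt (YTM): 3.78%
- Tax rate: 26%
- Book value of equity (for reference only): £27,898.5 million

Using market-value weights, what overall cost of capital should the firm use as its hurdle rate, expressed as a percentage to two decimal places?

Market value of equity E = 88.82 × 442.92m = 39340.1544m. Market value of debt D = 12024.6m × 87.97/100 = 10578.04062m.
Total capital V = 39340.1544 + 10578.04062 = 49918.19502.
Equity: weight = 39340.1544/49918.19502 = 0.7881; cost = 15.1%.
Bonds outstanding: weight = 10578.04062/49918.19502 = 0.2119; after-tax cost = 3.78% × (1 − 26%) = 2.7972%.
WACC = 0.7881 × 15.1000% + 0.2119 × 2.7972% = 12.4929%.

12.49%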